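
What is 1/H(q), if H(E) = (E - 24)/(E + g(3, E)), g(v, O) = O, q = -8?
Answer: ½ ≈ 0.50000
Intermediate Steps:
H(E) = (-24 + E)/(2*E) (H(E) = (E - 24)/(E + E) = (-24 + E)/((2*E)) = (-24 + E)*(1/(2*E)) = (-24 + E)/(2*E))
1/H(q) = 1/((½)*(-24 - 8)/(-8)) = 1/((½)*(-⅛)*(-32)) = 1/2 = ½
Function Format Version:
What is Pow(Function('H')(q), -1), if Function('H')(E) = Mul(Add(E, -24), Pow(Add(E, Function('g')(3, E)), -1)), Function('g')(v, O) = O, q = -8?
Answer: Rational(1, 2) ≈ 0.50000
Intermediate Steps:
Function('H')(E) = Mul(Rational(1, 2), Pow(E, -1), Add(-24, E)) (Function('H')(E) = Mul(Add(E, -24), Pow(Add(E, E), -1)) = Mul(Add(-24, E), Pow(Mul(2, E), -1)) = Mul(Add(-24, E), Mul(Rational(1, 2), Pow(E, -1))) = Mul(Rational(1, 2), Pow(E, -1), Add(-24, E)))
Pow(Function('H')(q), -1) = Pow(Mul(Rational(1, 2), Pow(-8, -1), Add(-24, -8)), -1) = Pow(Mul(Rational(1, 2), Rational(-1, 8), -32), -1) = Pow(2, -1) = Rational(1, 2)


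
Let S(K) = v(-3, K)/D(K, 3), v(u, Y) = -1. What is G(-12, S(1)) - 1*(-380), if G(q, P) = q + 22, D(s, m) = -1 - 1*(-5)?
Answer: 390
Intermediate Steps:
D(s, m) = 4 (D(s, m) = -1 + 5 = 4)
S(K) = -¼ (S(K) = -1/4 = -1*¼ = -¼)
G(q, P) = 22 + q
G(-12, S(1)) - 1*(-380) = (22 - 12) - 1*(-380) = 10 + 380 = 390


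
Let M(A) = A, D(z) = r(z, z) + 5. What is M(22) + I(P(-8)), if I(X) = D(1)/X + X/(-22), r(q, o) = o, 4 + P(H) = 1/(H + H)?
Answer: 473793/22880 ≈ 20.708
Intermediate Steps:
P(H) = -4 + 1/(2*H) (P(H) = -4 + 1/(H + H) = -4 + 1/(2*H))
D(z) = 5 + z (D(z) = z + 5 = 5 + z)
I(X) = 6/X - X/22 (I(X) = (5 + 1)/X + X/(-22) = 6/X + X*(-1/22) = 6/X - X/22)
M(22) + I(P(-8)) = 22 + (6/(-4 + (½)/(-8)) - (-4 + (½)/(-8))/22) = 22 + (6/(-4 + (½)*(-⅛)) - (-4 + (½)*(-⅛))/22) = 22 + (6/(-4 - 1/16) - (-4 - 1/16)/22) = 22 + (6/(-65/16) - 1/22*(-65/16)) = 22 + (6*(-16/65) + 65/352) = 22 + (-96/65 + 65/352) = 22 - 29567/22880 = 473793/22880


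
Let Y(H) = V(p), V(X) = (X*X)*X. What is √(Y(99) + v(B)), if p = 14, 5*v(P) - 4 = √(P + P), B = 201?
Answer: √(68620 + 5*√402)/5 ≈ 52.429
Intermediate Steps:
v(P) = ⅘ + √2*√P/5 (v(P) = ⅘ + √(P + P)/5 = ⅘ + √(2*P)/5 = ⅘ + (√2*√P)/5 = ⅘ + √2*√P/5)
V(X) = X³ (V(X) = X²*X = X³)
Y(H) = 2744 (Y(H) = 14³ = 2744)
√(Y(99) + v(B)) = √(2744 + (⅘ + √2*√201/5)) = √(2744 + (⅘ + √402/5)) = √(13724/5 + √402/5)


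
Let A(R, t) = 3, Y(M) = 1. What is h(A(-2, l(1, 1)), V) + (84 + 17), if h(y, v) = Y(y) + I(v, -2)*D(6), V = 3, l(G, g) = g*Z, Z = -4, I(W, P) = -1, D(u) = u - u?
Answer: 102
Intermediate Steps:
D(u) = 0
l(G, g) = -4*g (l(G, g) = g*(-4) = -4*g)
h(y, v) = 1 (h(y, v) = 1 - 1*0 = 1 + 0 = 1)
h(A(-2, l(1, 1)), V) + (84 + 17) = 1 + (84 + 17) = 1 + 101 = 102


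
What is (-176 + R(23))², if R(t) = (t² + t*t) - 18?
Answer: 746496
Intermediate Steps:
R(t) = -18 + 2*t² (R(t) = (t² + t²) - 18 = 2*t² - 18 = -18 + 2*t²)
(-176 + R(23))² = (-176 + (-18 + 2*23²))² = (-176 + (-18 + 2*529))² = (-176 + (-18 + 1058))² = (-176 + 1040)² = 864² = 746496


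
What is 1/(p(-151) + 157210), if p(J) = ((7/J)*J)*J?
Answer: 1/156153 ≈ 6.4040e-6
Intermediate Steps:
p(J) = 7*J
1/(p(-151) + 157210) = 1/(7*(-151) + 157210) = 1/(-1057 + 157210) = 1/156153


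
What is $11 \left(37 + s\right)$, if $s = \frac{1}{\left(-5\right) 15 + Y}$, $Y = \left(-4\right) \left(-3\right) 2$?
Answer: $\frac{20746}{51} \approx 406.78$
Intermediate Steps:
$Y = 24$ ($Y = 12 \cdot 2 = 24$)
$s = - \frac{1}{51}$ ($s = \frac{1}{\left(-5\right) 15 + 24} = \frac{1}{-75 + 24} = \frac{1}{-51} = - \frac{1}{51} \approx -0.019608$)
$11 \left(37 + s\right) = 11 \left(37 - \frac{1}{51}\right) = 11 \cdot \frac{1886}{51} = \frac{20746}{51}$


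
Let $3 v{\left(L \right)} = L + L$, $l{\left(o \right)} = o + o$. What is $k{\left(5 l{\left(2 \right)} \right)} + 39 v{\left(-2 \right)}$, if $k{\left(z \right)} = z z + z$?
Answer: $368$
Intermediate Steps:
$l{\left(o \right)} = 2 o$
$k{\left(z \right)} = z + z^{2}$ ($k{\left(z \right)} = z^{2} + z = z + z^{2}$)
$v{\left(L \right)} = \frac{2 L}{3}$ ($v{\left(L \right)} = \frac{L + L}{3} = \frac{2 L}{3}$)
$k{\left(5 l{\left(2 \right)} \right)} + 39 v{\left(-2 \right)} = 5 \cdot 2 \cdot 2 \left(1 + 5 \cdot 2 \cdot 2\right) + 39 \cdot \frac{2}{3} \left(-2\right) = 5 \cdot 4 \left(1 + 5 \cdot 4\right) + 39 \left(- \frac{4}{3}\right) = 20 \left(1 + 20\right) - 52 = 20 \cdot 21 - 52 = 420 - 52 = 368$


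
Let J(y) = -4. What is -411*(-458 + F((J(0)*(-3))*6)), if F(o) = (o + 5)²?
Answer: -2248581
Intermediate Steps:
F(o) = (5 + o)²
-411*(-458 + F((J(0)*(-3))*6)) = -411*(-458 + (5 - 4*(-3)*6)²) = -411*(-458 + (5 + 12*6)²) = -411*(-458 + (5 + 72)²) = -411*(-458 + 77²) = -411*(-458 + 5929) = -411*5471 = -2248581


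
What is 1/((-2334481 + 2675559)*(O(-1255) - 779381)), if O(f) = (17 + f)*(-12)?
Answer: -1/260762657950 ≈ -3.8349e-12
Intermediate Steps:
O(f) = -204 - 12*f
1/((-2334481 + 2675559)*(O(-1255) - 779381)) = 1/((-2334481 + 2675559)*((-204 - 12*(-1255)) - 779381)) = 1/(341078*((-204 + 15060) - 779381)) = 1/(341078*(14856 - 779381)) = 1/(341078*(-764525)) = 1/(-260762657950) = -1/260762657950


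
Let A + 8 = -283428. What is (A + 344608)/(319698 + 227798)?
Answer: 15293/136874 ≈ 0.11173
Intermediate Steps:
A = -283436 (A = -8 - 283428 = -283436)
(A + 344608)/(319698 + 227798) = (-283436 + 344608)/(319698 + 227798) = 61172/547496 = 61172*(1/547496) = 15293/136874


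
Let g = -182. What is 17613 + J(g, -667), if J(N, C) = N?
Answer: 17431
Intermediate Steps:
17613 + J(g, -667) = 17613 - 182 = 17431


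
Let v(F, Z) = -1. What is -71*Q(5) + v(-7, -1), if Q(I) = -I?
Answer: 354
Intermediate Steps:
-71*Q(5) + v(-7, -1) = -(-71)*5 - 1 = -71*(-5) - 1 = 355 - 1 = 354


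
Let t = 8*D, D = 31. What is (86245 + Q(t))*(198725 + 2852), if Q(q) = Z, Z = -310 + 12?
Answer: 17324938419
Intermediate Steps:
t = 248 (t = 8*31 = 248)
Z = -298
Q(q) = -298
(86245 + Q(t))*(198725 + 2852) = (86245 - 298)*(198725 + 2852) = 85947*201577 = 17324938419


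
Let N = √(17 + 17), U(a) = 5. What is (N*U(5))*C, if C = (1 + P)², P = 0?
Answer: 5*√34 ≈ 29.155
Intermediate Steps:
C = 1 (C = (1 + 0)² = 1² = 1)
N = √34 ≈ 5.8309
(N*U(5))*C = (√34*5)*1 = (5*√34)*1 = 5*√34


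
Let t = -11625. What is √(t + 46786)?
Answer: √35161 ≈ 187.51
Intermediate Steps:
√(t + 46786) = √(-11625 + 46786) = √35161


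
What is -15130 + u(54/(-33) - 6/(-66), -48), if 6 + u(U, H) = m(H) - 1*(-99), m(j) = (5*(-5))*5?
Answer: -15162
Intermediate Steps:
m(j) = -125 (m(j) = -25*5 = -125)
u(U, H) = -32 (u(U, H) = -6 + (-125 - 1*(-99)) = -6 + (-125 + 99) = -6 - 26 = -32)
-15130 + u(54/(-33) - 6/(-66), -48) = -15130 - 32 = -15162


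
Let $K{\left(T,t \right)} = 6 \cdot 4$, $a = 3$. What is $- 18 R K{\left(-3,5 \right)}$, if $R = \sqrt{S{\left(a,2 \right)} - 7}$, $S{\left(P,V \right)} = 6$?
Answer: $- 432 i \approx - 432.0 i$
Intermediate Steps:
$K{\left(T,t \right)} = 24$
$R = i$ ($R = \sqrt{6 - 7} = \sqrt{-1} = i \approx 1.0 i$)
$- 18 R K{\left(-3,5 \right)} = - 18 i 24 = - 432 i$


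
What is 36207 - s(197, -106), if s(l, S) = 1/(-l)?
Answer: 7132780/197 ≈ 36207.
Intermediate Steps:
s(l, S) = -1/l
36207 - s(197, -106) = 36207 - (-1)/197 = 36207 - 1*(-1/197) = 36207 + 1/197 = 7132780/197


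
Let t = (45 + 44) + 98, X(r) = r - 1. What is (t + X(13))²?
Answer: 39601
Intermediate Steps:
X(r) = -1 + r
t = 187 (t = 89 + 98 = 187)
(t + X(13))² = (187 + (-1 + 13))² = (187 + 12)² = 199² = 39601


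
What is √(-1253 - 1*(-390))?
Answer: I*√863 ≈ 29.377*I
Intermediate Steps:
√(-1253 - 1*(-390)) = √(-1253 + 390) = √(-863) = I*√863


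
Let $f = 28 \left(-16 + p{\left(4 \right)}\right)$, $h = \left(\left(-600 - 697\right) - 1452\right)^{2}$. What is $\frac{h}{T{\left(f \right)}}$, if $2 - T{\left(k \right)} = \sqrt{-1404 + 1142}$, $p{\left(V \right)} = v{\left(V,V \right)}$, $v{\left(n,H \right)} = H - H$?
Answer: $\frac{7557001}{133} + \frac{7557001 i \sqrt{262}}{266} \approx 56820.0 + 4.5985 \cdot 10^{5} i$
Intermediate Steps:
$v{\left(n,H \right)} = 0$
$p{\left(V \right)} = 0$
$h = 7557001$ ($h = \left(-1297 - 1452\right)^{2} = \left(-2749\right)^{2} = 7557001$)
$f = -448$ ($f = 28 \left(-16 + 0\right) = 28 \left(-16\right) = -448$)
$T{\left(k \right)} = 2 - i \sqrt{262}$ ($T{\left(k \right)} = 2 - \sqrt{-1404 + 1142} = 2 - \sqrt{-262} = 2 - i \sqrt{262}$)
$\frac{h}{T{\left(f \right)}} = \frac{7557001}{2 - i \sqrt{262}}$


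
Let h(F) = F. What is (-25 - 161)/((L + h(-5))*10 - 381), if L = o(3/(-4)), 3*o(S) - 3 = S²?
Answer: 1488/3353 ≈ 0.44378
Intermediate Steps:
o(S) = 1 + S²/3
L = 19/16 (L = 1 + (3/(-4))²/3 = 1 + (3*(-¼))²/3 = 1 + (-¾)²/3 = 1 + (⅓)*(9/16) = 1 + 3/16 = 19/16 ≈ 1.1875)
(-25 - 161)/((L + h(-5))*10 - 381) = (-25 - 161)/((19/16 - 5)*10 - 381) = -186/(-61/16*10 - 381) = -186/(-305/8 - 381) = -186/(-3353/8) = -186*(-8/3353) = 1488/3353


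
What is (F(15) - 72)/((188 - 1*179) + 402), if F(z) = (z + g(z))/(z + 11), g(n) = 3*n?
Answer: -302/1781 ≈ -0.16957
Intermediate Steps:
F(z) = 4*z/(11 + z) (F(z) = (z + 3*z)/(z + 11) = (4*z)/(11 + z) = 4*z/(11 + z))
(F(15) - 72)/((188 - 1*179) + 402) = (4*15/(11 + 15) - 72)/((188 - 1*179) + 402) = (4*15/26 - 72)/((188 - 179) + 402) = (4*15*(1/26) - 72)/(9 + 402) = (30/13 - 72)/411 = -906/13*1/411 = -302/1781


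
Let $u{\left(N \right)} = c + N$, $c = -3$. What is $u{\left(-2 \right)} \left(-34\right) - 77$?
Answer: $93$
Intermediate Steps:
$u{\left(N \right)} = -3 + N$
$u{\left(-2 \right)} \left(-34\right) - 77 = \left(-3 - 2\right) \left(-34\right) - 77 = \left(-5\right) \left(-34\right) - 77 = 170 - 77 = 93$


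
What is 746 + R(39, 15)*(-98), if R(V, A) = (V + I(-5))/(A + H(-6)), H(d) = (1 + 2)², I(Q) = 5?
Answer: 1699/3 ≈ 566.33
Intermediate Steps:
H(d) = 9 (H(d) = 3² = 9)
R(V, A) = (5 + V)/(9 + A) (R(V, A) = (V + 5)/(A + 9) = (5 + V)/(9 + A))
746 + R(39, 15)*(-98) = 746 + ((5 + 39)/(9 + 15))*(-98) = 746 + (44/24)*(-98) = 746 + ((1/24)*44)*(-98) = 746 + (11/6)*(-98) = 746 - 539/3 = 1699/3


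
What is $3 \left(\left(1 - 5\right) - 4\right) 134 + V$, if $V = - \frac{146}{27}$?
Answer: $- \frac{86978}{27} \approx -3221.4$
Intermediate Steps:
$V = - \frac{146}{27}$ ($V = \left(-146\right) \frac{1}{27} = - \frac{146}{27} \approx -5.4074$)
$3 \left(\left(1 - 5\right) - 4\right) 134 + V = 3 \left(\left(1 - 5\right) - 4\right) 134 - \frac{146}{27} = 3 \left(-4 - 4\right) 134 - \frac{146}{27} = 3 \left(-8\right) 134 - \frac{146}{27} = \left(-24\right) 134 - \frac{146}{27} = -3216 - \frac{146}{27} = - \frac{86978}{27}$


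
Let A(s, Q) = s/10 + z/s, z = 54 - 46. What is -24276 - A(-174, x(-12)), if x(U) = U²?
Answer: -10552471/435 ≈ -24259.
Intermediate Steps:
z = 8
A(s, Q) = 8/s + s/10 (A(s, Q) = s/10 + 8/s = 8/s + s/10)
-24276 - A(-174, x(-12)) = -24276 - (8/(-174) + (⅒)*(-174)) = -24276 - (8*(-1/174) - 87/5) = -24276 - (-4/87 - 87/5) = -24276 - 1*(-7589/435) = -24276 + 7589/435 = -10552471/435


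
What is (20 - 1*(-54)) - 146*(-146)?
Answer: 21390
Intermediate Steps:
(20 - 1*(-54)) - 146*(-146) = (20 + 54) + 21316 = 74 + 21316 = 21390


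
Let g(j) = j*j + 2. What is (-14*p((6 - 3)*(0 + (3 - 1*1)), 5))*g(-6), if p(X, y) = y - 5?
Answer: 0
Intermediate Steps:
g(j) = 2 + j² (g(j) = j² + 2 = 2 + j²)
p(X, y) = -5 + y
(-14*p((6 - 3)*(0 + (3 - 1*1)), 5))*g(-6) = (-14*(-5 + 5))*(2 + (-6)²) = (-14*0)*(2 + 36) = 0*38 = 0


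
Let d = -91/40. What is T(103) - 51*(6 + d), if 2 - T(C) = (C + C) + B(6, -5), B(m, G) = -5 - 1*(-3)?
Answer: -15679/40 ≈ -391.98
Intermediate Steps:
B(m, G) = -2 (B(m, G) = -5 + 3 = -2)
T(C) = 4 - 2*C (T(C) = 2 - ((C + C) - 2) = 2 - (2*C - 2) = 2 - (-2 + 2*C) = 2 + (2 - 2*C) = 4 - 2*C)
d = -91/40 (d = -91*1/40 = -91/40 ≈ -2.2750)
T(103) - 51*(6 + d) = (4 - 2*103) - 51*(6 - 91/40) = (4 - 206) - 51*149/40 = -202 - 1*7599/40 = -202 - 7599/40 = -15679/40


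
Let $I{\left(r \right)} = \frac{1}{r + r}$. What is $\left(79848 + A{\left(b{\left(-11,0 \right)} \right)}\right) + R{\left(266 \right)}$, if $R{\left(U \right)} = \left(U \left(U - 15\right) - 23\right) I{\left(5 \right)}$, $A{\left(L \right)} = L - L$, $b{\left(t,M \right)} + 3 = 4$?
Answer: $\frac{865223}{10} \approx 86522.0$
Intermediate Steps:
$b{\left(t,M \right)} = 1$ ($b{\left(t,M \right)} = -3 + 4 = 1$)
$I{\left(r \right)} = \frac{1}{2 r}$
$A{\left(L \right)} = 0$
$R{\left(U \right)} = - \frac{23}{10} + \frac{U \left(-15 + U\right)}{10}$ ($R{\left(U \right)} = \left(U \left(U - 15\right) - 23\right) \frac{1}{2 \cdot 5} = \left(U \left(-15 + U\right) - 23\right) \frac{1}{2} \cdot \frac{1}{5} = \left(-23 + U \left(-15 + U\right)\right) \frac{1}{10} = - \frac{23}{10} + \frac{U \left(-15 + U\right)}{10}$)
$\left(79848 + A{\left(b{\left(-11,0 \right)} \right)}\right) + R{\left(266 \right)} = \left(79848 + 0\right) - \left(\frac{4013}{10} - \frac{35378}{5}\right) = 79848 - - \frac{66743}{10} = 79848 + \frac{66743}{10} = \frac{865223}{10}$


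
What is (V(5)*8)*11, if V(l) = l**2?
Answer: 2200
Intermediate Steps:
(V(5)*8)*11 = (5**2*8)*11 = (25*8)*11 = 200*11 = 2200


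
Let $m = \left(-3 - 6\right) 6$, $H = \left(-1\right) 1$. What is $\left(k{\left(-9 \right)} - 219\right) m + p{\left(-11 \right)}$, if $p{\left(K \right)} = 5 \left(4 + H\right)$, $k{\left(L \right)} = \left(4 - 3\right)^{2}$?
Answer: $11787$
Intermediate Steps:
$k{\left(L \right)} = 1$ ($k{\left(L \right)} = 1^{2} = 1$)
$H = -1$
$p{\left(K \right)} = 15$ ($p{\left(K \right)} = 5 \left(4 - 1\right) = 5 \cdot 3 = 15$)
$m = -54$ ($m = \left(-9\right) 6 = -54$)
$\left(k{\left(-9 \right)} - 219\right) m + p{\left(-11 \right)} = \left(1 - 219\right) \left(-54\right) + 15 = \left(-218\right) \left(-54\right) + 15 = 11772 + 15 = 11787$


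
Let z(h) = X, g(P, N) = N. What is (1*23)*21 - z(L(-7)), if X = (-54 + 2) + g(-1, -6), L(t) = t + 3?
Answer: 541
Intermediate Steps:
L(t) = 3 + t
X = -58 (X = (-54 + 2) - 6 = -52 - 6 = -58)
z(h) = -58
(1*23)*21 - z(L(-7)) = (1*23)*21 - 1*(-58) = 23*21 + 58 = 483 + 58 = 541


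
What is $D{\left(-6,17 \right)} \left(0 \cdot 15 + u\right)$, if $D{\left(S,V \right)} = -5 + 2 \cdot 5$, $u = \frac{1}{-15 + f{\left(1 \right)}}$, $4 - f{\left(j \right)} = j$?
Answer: $- \frac{5}{12} \approx -0.41667$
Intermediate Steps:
$f{\left(j \right)} = 4 - j$
$u = - \frac{1}{12}$ ($u = \frac{1}{-15 + \left(4 - 1\right)} = \frac{1}{-15 + 3} = \frac{1}{-12} = - \frac{1}{12} \approx -0.083333$)
$D{\left(S,V \right)} = 5$ ($D{\left(S,V \right)} = -5 + 10 = 5$)
$D{\left(-6,17 \right)} \left(0 \cdot 15 + u\right) = 5 \left(0 \cdot 15 - \frac{1}{12}\right) = 5 \left(0 - \frac{1}{12}\right) = 5 \left(- \frac{1}{12}\right) = - \frac{5}{12}$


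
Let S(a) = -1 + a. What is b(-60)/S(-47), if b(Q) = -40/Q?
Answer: -1/72 ≈ -0.013889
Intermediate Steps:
b(-60)/S(-47) = (-40/(-60))/(-1 - 47) = -40*(-1/60)/(-48) = (⅔)*(-1/48) = -1/72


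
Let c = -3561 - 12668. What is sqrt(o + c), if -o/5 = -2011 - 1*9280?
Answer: sqrt(40226) ≈ 200.56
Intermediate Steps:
o = 56455 (o = -5*(-2011 - 1*9280) = -5*(-2011 - 9280) = -5*(-11291) = 56455)
c = -16229
sqrt(o + c) = sqrt(56455 - 16229) = sqrt(40226)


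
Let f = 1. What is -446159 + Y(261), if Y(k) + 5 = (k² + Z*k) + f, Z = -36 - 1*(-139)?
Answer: -351159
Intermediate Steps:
Z = 103 (Z = -36 + 139 = 103)
Y(k) = -4 + k² + 103*k (Y(k) = -5 + ((k² + 103*k) + 1) = -5 + (1 + k² + 103*k) = -4 + k² + 103*k)
-446159 + Y(261) = -446159 + (-4 + 261² + 103*261) = -446159 + (-4 + 68121 + 26883) = -446159 + 95000 = -351159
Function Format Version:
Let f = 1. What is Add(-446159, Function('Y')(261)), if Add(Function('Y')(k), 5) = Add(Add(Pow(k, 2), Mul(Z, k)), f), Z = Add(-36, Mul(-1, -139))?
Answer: -351159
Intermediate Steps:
Z = 103 (Z = Add(-36, 139) = 103)
Function('Y')(k) = Add(-4, Pow(k, 2), Mul(103, k)) (Function('Y')(k) = Add(-5, Add(Add(Pow(k, 2), Mul(103, k)), 1)) = Add(-5, Add(1, Pow(k, 2), Mul(103, k))) = Add(-4, Pow(k, 2), Mul(103, k)))
Add(-446159, Function('Y')(261)) = Add(-446159, Add(-4, Pow(261, 2), Mul(103, 261))) = Add(-446159, Add(-4, 68121, 26883)) = Add(-446159, 95000) = -351159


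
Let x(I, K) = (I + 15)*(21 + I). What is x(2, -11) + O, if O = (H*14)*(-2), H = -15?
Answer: 811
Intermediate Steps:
x(I, K) = (15 + I)*(21 + I)
O = 420 (O = -15*14*(-2) = -210*(-2) = 420)
x(2, -11) + O = (315 + 2² + 36*2) + 420 = (315 + 4 + 72) + 420 = 391 + 420 = 811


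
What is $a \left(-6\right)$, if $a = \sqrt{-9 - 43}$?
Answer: $- 12 i \sqrt{13} \approx - 43.267 i$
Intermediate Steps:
$a = 2 i \sqrt{13}$ ($a = \sqrt{-52} = 2 i \sqrt{13} \approx 7.2111 i$)
$a \left(-6\right) = 2 i \sqrt{13} \left(-6\right) = - 12 i \sqrt{13}$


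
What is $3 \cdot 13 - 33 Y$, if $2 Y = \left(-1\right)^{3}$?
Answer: $\frac{111}{2} \approx 55.5$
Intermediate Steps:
$Y = - \frac{1}{2}$ ($Y = \frac{\left(-1\right)^{3}}{2} = \frac{1}{2} \left(-1\right) = - \frac{1}{2} \approx -0.5$)
$3 \cdot 13 - 33 Y = 3 \cdot 13 - - \frac{33}{2} = 39 + \frac{33}{2} = \frac{111}{2}$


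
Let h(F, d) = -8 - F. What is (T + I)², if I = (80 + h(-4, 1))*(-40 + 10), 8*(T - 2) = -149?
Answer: 337567129/64 ≈ 5.2745e+6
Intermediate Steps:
T = -133/8 (T = 2 + (⅛)*(-149) = 2 - 149/8 = -133/8 ≈ -16.625)
I = -2280 (I = (80 + (-8 - 1*(-4)))*(-40 + 10) = (80 + (-8 + 4))*(-30) = (80 - 4)*(-30) = 76*(-30) = -2280)
(T + I)² = (-133/8 - 2280)² = (-18373/8)² = 337567129/64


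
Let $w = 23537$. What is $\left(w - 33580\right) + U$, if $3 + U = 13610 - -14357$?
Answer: $17921$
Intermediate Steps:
$U = 27964$ ($U = -3 + \left(13610 - -14357\right) = -3 + \left(13610 + 14357\right) = -3 + 27967 = 27964$)
$\left(w - 33580\right) + U = \left(23537 - 33580\right) + 27964 = -10043 + 27964 = 17921$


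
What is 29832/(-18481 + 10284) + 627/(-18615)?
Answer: -186820733/50862385 ≈ -3.6731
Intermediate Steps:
29832/(-18481 + 10284) + 627/(-18615) = 29832/(-8197) + 627*(-1/18615) = 29832*(-1/8197) - 209/6205 = -29832/8197 - 209/6205 = -186820733/50862385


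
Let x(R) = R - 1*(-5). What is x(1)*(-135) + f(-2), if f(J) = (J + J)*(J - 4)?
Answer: -786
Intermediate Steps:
x(R) = 5 + R (x(R) = R + 5 = 5 + R)
f(J) = 2*J*(-4 + J) (f(J) = (2*J)*(-4 + J) = 2*J*(-4 + J))
x(1)*(-135) + f(-2) = (5 + 1)*(-135) + 2*(-2)*(-4 - 2) = 6*(-135) + 2*(-2)*(-6) = -810 + 24 = -786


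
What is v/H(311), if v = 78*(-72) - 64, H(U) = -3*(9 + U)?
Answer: 71/12 ≈ 5.9167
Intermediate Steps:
H(U) = -27 - 3*U
v = -5680 (v = -5616 - 64 = -5680)
v/H(311) = -5680/(-27 - 3*311) = -5680/(-27 - 933) = -5680/(-960) = -5680*(-1/960) = 71/12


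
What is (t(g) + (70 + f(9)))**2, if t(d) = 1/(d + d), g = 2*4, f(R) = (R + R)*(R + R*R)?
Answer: 731215681/256 ≈ 2.8563e+6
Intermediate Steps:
f(R) = 2*R*(R + R**2) (f(R) = (2*R)*(R + R**2) = 2*R*(R + R**2))
g = 8
t(d) = 1/(2*d)
(t(g) + (70 + f(9)))**2 = ((1/2)/8 + (70 + 2*9**2*(1 + 9)))**2 = ((1/2)*(1/8) + (70 + 2*81*10))**2 = (1/16 + (70 + 1620))**2 = (1/16 + 1690)**2 = (27041/16)**2 = 731215681/256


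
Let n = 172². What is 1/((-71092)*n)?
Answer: -1/2103185728 ≈ -4.7547e-10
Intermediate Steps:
n = 29584
1/((-71092)*n) = 1/(-71092*29584) = -1/71092*1/29584 = -1/2103185728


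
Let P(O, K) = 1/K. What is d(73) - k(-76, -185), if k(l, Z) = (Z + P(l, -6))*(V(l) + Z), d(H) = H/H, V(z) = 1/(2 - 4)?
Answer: -412169/12 ≈ -34347.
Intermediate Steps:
V(z) = -½ (V(z) = 1/(-2) = -½)
d(H) = 1
k(l, Z) = (-½ + Z)*(-⅙ + Z) (k(l, Z) = (Z + 1/(-6))*(-½ + Z) = (Z - ⅙)*(-½ + Z) = (-⅙ + Z)*(-½ + Z) = (-½ + Z)*(-⅙ + Z))
d(73) - k(-76, -185) = 1 - (1/12 + (-185)² - ⅔*(-185)) = 1 - (1/12 + 34225 + 370/3) = 1 - 1*412181/12 = 1 - 412181/12 = -412169/12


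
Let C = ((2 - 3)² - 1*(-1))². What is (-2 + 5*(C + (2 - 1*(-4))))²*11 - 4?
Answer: 25340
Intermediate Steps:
C = 4 (C = ((-1)² + 1)² = (1 + 1)² = 2² = 4)
(-2 + 5*(C + (2 - 1*(-4))))²*11 - 4 = (-2 + 5*(4 + (2 - 1*(-4))))²*11 - 4 = (-2 + 5*(4 + (2 + 4)))²*11 - 4 = (-2 + 5*(4 + 6))²*11 - 4 = (-2 + 5*10)²*11 - 4 = (-2 + 50)²*11 - 4 = 48²*11 - 4 = 2304*11 - 4 = 25344 - 4 = 25340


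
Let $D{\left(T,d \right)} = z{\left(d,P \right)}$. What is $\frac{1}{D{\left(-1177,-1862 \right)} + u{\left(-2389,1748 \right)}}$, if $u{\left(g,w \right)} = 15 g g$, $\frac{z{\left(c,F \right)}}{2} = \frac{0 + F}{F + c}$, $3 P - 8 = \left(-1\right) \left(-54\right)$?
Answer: $\frac{1381}{118227154484} \approx 1.1681 \cdot 10^{-8}$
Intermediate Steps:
$P = \frac{62}{3}$ ($P = \frac{8}{3} + \frac{\left(-1\right) \left(-54\right)}{3} = \frac{8}{3} + \frac{1}{3} \cdot 54 = \frac{8}{3} + 18 = \frac{62}{3} \approx 20.667$)
$z{\left(c,F \right)} = \frac{2 F}{F + c}$ ($z{\left(c,F \right)} = 2 \frac{0 + F}{F + c} = 2 \frac{F}{F + c} = \frac{2 F}{F + c}$)
$D{\left(T,d \right)} = \frac{124}{3 \left(\frac{62}{3} + d\right)}$ ($D{\left(T,d \right)} = 2 \cdot \frac{62}{3} \frac{1}{\frac{62}{3} + d} = \frac{124}{3 \left(\frac{62}{3} + d\right)}$)
$u{\left(g,w \right)} = 15 g^{2}$
$\frac{1}{D{\left(-1177,-1862 \right)} + u{\left(-2389,1748 \right)}} = \frac{1}{\frac{124}{62 + 3 \left(-1862\right)} + 15 \left(-2389\right)^{2}} = \frac{1}{\frac{124}{62 - 5586} + 15 \cdot 5707321} = \frac{1}{\frac{124}{-5524} + 85609815} = \frac{1}{124 \left(- \frac{1}{5524}\right) + 85609815} = \frac{1}{- \frac{31}{1381} + 85609815} = \frac{1}{\frac{118227154484}{1381}} = \frac{1381}{118227154484}$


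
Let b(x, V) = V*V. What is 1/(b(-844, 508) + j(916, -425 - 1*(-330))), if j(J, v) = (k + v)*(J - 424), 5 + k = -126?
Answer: 1/146872 ≈ 6.8087e-6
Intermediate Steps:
k = -131 (k = -5 - 126 = -131)
b(x, V) = V**2
j(J, v) = (-424 + J)*(-131 + v) (j(J, v) = (-131 + v)*(J - 424) = (-131 + v)*(-424 + J) = (-424 + J)*(-131 + v))
1/(b(-844, 508) + j(916, -425 - 1*(-330))) = 1/(508**2 + (55544 - 424*(-425 - 1*(-330)) - 131*916 + 916*(-425 - 1*(-330)))) = 1/(258064 + (55544 - 424*(-425 + 330) - 119996 + 916*(-425 + 330))) = 1/(258064 + (55544 - 424*(-95) - 119996 + 916*(-95))) = 1/(258064 + (55544 + 40280 - 119996 - 87020)) = 1/(258064 - 111192) = 1/146872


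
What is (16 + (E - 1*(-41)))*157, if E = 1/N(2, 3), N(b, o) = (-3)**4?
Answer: 725026/81 ≈ 8950.9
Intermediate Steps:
N(b, o) = 81
E = 1/81 ≈ 0.012346
(16 + (E - 1*(-41)))*157 = (16 + (1/81 - 1*(-41)))*157 = (16 + (1/81 + 41))*157 = (16 + 3322/81)*157 = (4618/81)*157 = 725026/81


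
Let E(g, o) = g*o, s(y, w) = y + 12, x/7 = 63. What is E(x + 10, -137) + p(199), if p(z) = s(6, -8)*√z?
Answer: -61787 + 18*√199 ≈ -61533.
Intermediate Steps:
x = 441 (x = 7*63 = 441)
s(y, w) = 12 + y
p(z) = 18*√z (p(z) = (12 + 6)*√z = 18*√z)
E(x + 10, -137) + p(199) = (441 + 10)*(-137) + 18*√199 = 451*(-137) + 18*√199 = -61787 + 18*√199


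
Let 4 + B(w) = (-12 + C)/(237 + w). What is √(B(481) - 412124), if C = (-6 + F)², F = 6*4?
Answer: 2*I*√13278853191/359 ≈ 641.97*I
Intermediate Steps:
F = 24
C = 324 (C = (-6 + 24)² = 18² = 324)
B(w) = -4 + 312/(237 + w) (B(w) = -4 + (-12 + 324)/(237 + w) = -4 + 312/(237 + w))
√(B(481) - 412124) = √(4*(-159 - 1*481)/(237 + 481) - 412124) = √(4*(-159 - 481)/718 - 412124) = √(4*(1/718)*(-640) - 412124) = √(-1280/359 - 412124) = √(-147953796/359) = 2*I*√13278853191/359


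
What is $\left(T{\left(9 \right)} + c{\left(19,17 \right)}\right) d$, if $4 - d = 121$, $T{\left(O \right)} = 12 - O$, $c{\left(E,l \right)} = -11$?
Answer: $936$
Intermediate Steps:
$d = -117$ ($d = 4 - 121 = -117$)
$\left(T{\left(9 \right)} + c{\left(19,17 \right)}\right) d = \left(\left(12 - 9\right) - 11\right) \left(-117\right) = \left(3 - 11\right) \left(-117\right) = \left(-8\right) \left(-117\right) = 936$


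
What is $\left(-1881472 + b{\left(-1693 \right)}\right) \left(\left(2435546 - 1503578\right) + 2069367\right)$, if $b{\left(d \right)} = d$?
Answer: $-5652009025275$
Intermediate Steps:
$\left(-1881472 + b{\left(-1693 \right)}\right) \left(\left(2435546 - 1503578\right) + 2069367\right) = \left(-1881472 - 1693\right) \left(\left(2435546 - 1503578\right) + 2069367\right) = - 1883165 \left(931968 + 2069367\right) = \left(-1883165\right) 3001335 = -5652009025275$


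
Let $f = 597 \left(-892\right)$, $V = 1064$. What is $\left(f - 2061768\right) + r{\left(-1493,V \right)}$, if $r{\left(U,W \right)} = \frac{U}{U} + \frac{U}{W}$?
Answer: $- \frac{2760327117}{1064} \approx -2.5943 \cdot 10^{6}$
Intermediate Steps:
$f = -532524$
$r{\left(U,W \right)} = 1 + \frac{U}{W}$
$\left(f - 2061768\right) + r{\left(-1493,V \right)} = \left(-532524 - 2061768\right) + \frac{-1493 + 1064}{1064} = -2594292 + \frac{1}{1064} \left(-429\right) = -2594292 - \frac{429}{1064} = - \frac{2760327117}{1064}$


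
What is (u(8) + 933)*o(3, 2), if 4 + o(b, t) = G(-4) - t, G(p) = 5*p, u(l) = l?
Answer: -24466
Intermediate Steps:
o(b, t) = -24 - t (o(b, t) = -4 + (5*(-4) - t) = -4 + (-20 - t) = -24 - t)
(u(8) + 933)*o(3, 2) = (8 + 933)*(-24 - 1*2) = 941*(-24 - 2) = 941*(-26) = -24466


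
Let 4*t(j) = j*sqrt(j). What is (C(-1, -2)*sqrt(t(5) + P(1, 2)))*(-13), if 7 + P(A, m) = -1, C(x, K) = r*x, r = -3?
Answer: -39*I*sqrt(32 - 5*sqrt(5))/2 ≈ -88.976*I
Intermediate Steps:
C(x, K) = -3*x
P(A, m) = -8 (P(A, m) = -7 - 1 = -8)
t(j) = j**(3/2)/4 (t(j) = (j*sqrt(j))/4 = j**(3/2)/4)
(C(-1, -2)*sqrt(t(5) + P(1, 2)))*(-13) = ((-3*(-1))*sqrt(5**(3/2)/4 - 8))*(-13) = (3*sqrt((5*sqrt(5))/4 - 8))*(-13) = (3*sqrt(5*sqrt(5)/4 - 8))*(-13) = (3*sqrt(-8 + 5*sqrt(5)/4))*(-13) = -39*sqrt(-8 + 5*sqrt(5)/4)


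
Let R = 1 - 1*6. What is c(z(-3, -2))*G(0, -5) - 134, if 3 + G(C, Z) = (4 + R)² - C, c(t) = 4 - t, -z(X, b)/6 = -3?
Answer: -106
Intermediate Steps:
R = -5 (R = 1 - 6 = -5)
z(X, b) = 18 (z(X, b) = -6*(-3) = 18)
G(C, Z) = -2 - C (G(C, Z) = -3 + ((4 - 5)² - C) = -3 + ((-1)² - C) = -3 + (1 - C) = -2 - C)
c(z(-3, -2))*G(0, -5) - 134 = (4 - 1*18)*(-2 - 1*0) - 134 = (4 - 18)*(-2 + 0) - 134 = -14*(-2) - 134 = 28 - 134 = -106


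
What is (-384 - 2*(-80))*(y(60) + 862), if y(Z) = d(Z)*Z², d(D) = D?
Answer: -48577088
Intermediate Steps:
y(Z) = Z³ (y(Z) = Z*Z² = Z³)
(-384 - 2*(-80))*(y(60) + 862) = (-384 - 2*(-80))*(60³ + 862) = (-384 + 160)*(216000 + 862) = -224*216862 = -48577088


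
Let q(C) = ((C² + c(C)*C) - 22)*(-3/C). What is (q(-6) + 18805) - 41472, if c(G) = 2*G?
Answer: -22624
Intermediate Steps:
q(C) = -3*(-22 + 3*C²)/C (q(C) = ((C² + (2*C)*C) - 22)*(-3/C) = ((C² + 2*C²) - 22)*(-3/C) = (3*C² - 22)*(-3/C) = (-22 + 3*C²)*(-3/C) = -3*(-22 + 3*C²)/C)
(q(-6) + 18805) - 41472 = ((-9*(-6) + 66/(-6)) + 18805) - 41472 = ((54 + 66*(-⅙)) + 18805) - 41472 = ((54 - 11) + 18805) - 41472 = (43 + 18805) - 41472 = 18848 - 41472 = -22624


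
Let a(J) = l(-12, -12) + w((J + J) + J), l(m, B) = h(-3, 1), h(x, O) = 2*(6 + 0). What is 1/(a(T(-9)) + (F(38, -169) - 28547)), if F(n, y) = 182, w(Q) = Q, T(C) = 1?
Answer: -1/28350 ≈ -3.5273e-5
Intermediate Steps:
h(x, O) = 12 (h(x, O) = 2*6 = 12)
l(m, B) = 12
a(J) = 12 + 3*J (a(J) = 12 + ((J + J) + J) = 12 + (2*J + J) = 12 + 3*J)
1/(a(T(-9)) + (F(38, -169) - 28547)) = 1/((12 + 3*1) + (182 - 28547)) = 1/((12 + 3) - 28365) = 1/(15 - 28365) = 1/(-28350) = -1/28350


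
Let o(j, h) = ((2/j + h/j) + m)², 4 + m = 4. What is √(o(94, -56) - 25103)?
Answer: I*√55451798/47 ≈ 158.44*I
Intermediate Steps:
m = 0 (m = -4 + 4 = 0)
o(j, h) = (2/j + h/j)² (o(j, h) = ((2/j + h/j) + 0)² = (2/j + h/j)²)
√(o(94, -56) - 25103) = √((2 - 56)²/94² - 25103) = √((1/8836)*(-54)² - 25103) = √((1/8836)*2916 - 25103) = √(729/2209 - 25103) = √(-55451798/2209) = I*√55451798/47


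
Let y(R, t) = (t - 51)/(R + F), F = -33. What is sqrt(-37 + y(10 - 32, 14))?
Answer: 3*I*sqrt(12210)/55 ≈ 6.0272*I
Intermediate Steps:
y(R, t) = (-51 + t)/(-33 + R) (y(R, t) = (t - 51)/(R - 33) = (-51 + t)/(-33 + R))
sqrt(-37 + y(10 - 32, 14)) = sqrt(-37 + (-51 + 14)/(-33 + (10 - 32))) = sqrt(-37 - 37/(-33 - 22)) = sqrt(-37 - 37/(-55)) = sqrt(-37 - 1/55*(-37)) = sqrt(-37 + 37/55) = sqrt(-1998/55) = 3*I*sqrt(12210)/55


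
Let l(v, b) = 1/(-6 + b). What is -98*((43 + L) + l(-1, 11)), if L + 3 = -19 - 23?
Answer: 882/5 ≈ 176.40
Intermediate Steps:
L = -45 (L = -3 + (-19 - 23) = -3 - 42 = -45)
-98*((43 + L) + l(-1, 11)) = -98*((43 - 45) + 1/(-6 + 11)) = -98*(-2 + 1/5) = -98*(-2 + ⅕) = -98*(-9/5) = 882/5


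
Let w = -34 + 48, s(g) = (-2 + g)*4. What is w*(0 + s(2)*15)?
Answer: 0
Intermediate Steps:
s(g) = -8 + 4*g
w = 14
w*(0 + s(2)*15) = 14*(0 + (-8 + 4*2)*15) = 14*(0 + (-8 + 8)*15) = 14*(0 + 0*15) = 14*(0 + 0) = 14*0 = 0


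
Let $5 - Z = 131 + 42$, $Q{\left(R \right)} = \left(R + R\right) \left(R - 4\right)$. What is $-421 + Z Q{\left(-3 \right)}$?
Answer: $-7477$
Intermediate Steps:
$Q{\left(R \right)} = 2 R \left(-4 + R\right)$
$Z = -168$ ($Z = 5 - \left(131 + 42\right) = 5 - 173 = -168$)
$-421 + Z Q{\left(-3 \right)} = -421 - 168 \cdot 2 \left(-3\right) \left(-4 - 3\right) = -421 - 168 \cdot 2 \left(-3\right) \left(-7\right) = -421 - 7056 = -7477$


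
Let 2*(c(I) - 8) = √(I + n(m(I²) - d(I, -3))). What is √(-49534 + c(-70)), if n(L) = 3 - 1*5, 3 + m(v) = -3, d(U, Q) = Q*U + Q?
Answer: √(-49526 + 3*I*√2) ≈ 0.0095 + 222.54*I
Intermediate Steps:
d(U, Q) = Q + Q*U
m(v) = -6 (m(v) = -3 - 3 = -6)
n(L) = -2 (n(L) = 3 - 5 = -2)
c(I) = 8 + √(-2 + I)/2 (c(I) = 8 + √(I - 2)/2 = 8 + √(-2 + I)/2)
√(-49534 + c(-70)) = √(-49534 + (8 + √(-2 - 70)/2)) = √(-49534 + (8 + √(-72)/2)) = √(-49534 + (8 + (6*I*√2)/2)) = √(-49534 + (8 + 3*I*√2)) = √(-49526 + 3*I*√2)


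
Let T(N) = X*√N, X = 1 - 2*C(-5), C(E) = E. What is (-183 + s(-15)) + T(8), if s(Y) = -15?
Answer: -198 + 22*√2 ≈ -166.89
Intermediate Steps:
X = 11 (X = 1 - 2*(-5) = 1 + 10 = 11)
T(N) = 11*√N
(-183 + s(-15)) + T(8) = (-183 - 15) + 11*√8 = -198 + 11*(2*√2) = -198 + 22*√2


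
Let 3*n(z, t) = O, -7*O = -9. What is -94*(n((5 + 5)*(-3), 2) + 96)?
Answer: -63450/7 ≈ -9064.3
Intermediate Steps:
O = 9/7 (O = -⅐*(-9) = 9/7 ≈ 1.2857)
n(z, t) = 3/7 (n(z, t) = (⅓)*(9/7) = 3/7)
-94*(n((5 + 5)*(-3), 2) + 96) = -94*(3/7 + 96) = -94*675/7 = -63450/7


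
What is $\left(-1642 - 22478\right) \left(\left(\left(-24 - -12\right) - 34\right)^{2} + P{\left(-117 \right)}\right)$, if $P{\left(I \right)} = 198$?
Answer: $-55813680$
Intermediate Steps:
$\left(-1642 - 22478\right) \left(\left(\left(-24 - -12\right) - 34\right)^{2} + P{\left(-117 \right)}\right) = \left(-1642 - 22478\right) \left(\left(\left(-24 - -12\right) - 34\right)^{2} + 198\right) = \left(-1642 - 22478\right) \left(\left(\left(-24 + 12\right) - 34\right)^{2} + 198\right) = \left(-1642 - 22478\right) \left(\left(-12 - 34\right)^{2} + 198\right) = - 24120 \left(\left(-46\right)^{2} + 198\right) = - 24120 \left(2116 + 198\right) = \left(-24120\right) 2314 = -55813680$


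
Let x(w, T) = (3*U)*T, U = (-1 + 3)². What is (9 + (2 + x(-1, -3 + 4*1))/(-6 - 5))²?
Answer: 7225/121 ≈ 59.711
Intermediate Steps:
U = 4 (U = 2² = 4)
x(w, T) = 12*T (x(w, T) = (3*4)*T = 12*T)
(9 + (2 + x(-1, -3 + 4*1))/(-6 - 5))² = (9 + (2 + 12*(-3 + 4*1))/(-6 - 5))² = (9 + (2 + 12*(-3 + 4))/(-11))² = (9 + (2 + 12*1)*(-1/11))² = (9 + (2 + 12)*(-1/11))² = (9 + 14*(-1/11))² = (9 - 14/11)² = (85/11)² = 7225/121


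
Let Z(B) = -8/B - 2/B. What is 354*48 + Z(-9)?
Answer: 152938/9 ≈ 16993.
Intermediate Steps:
Z(B) = -10/B
354*48 + Z(-9) = 354*48 - 10/(-9) = 16992 - 10*(-⅑) = 16992 + 10/9 = 152938/9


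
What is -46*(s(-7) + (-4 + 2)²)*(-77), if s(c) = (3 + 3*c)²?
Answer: 1161776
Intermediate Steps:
-46*(s(-7) + (-4 + 2)²)*(-77) = -46*(9*(1 - 7)² + (-4 + 2)²)*(-77) = -46*(9*(-6)² + (-2)²)*(-77) = -46*(9*36 + 4)*(-77) = -46*(324 + 4)*(-77) = -46*328*(-77) = -15088*(-77) = 1161776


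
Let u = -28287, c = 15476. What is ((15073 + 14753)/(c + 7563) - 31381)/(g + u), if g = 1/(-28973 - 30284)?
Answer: 42840264904481/38618035387640 ≈ 1.1093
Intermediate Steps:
g = -1/59257 (g = 1/(-59257) = -1/59257 ≈ -1.6876e-5)
((15073 + 14753)/(c + 7563) - 31381)/(g + u) = ((15073 + 14753)/(15476 + 7563) - 31381)/(-1/59257 - 28287) = (29826/23039 - 31381)/(-1676202760/59257) = (29826*(1/23039) - 31381)*(-59257/1676202760) = (29826/23039 - 31381)*(-59257/1676202760) = -722957033/23039*(-59257/1676202760) = 42840264904481/38618035387640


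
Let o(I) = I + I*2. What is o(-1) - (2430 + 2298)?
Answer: -4731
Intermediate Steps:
o(I) = 3*I (o(I) = I + 2*I = 3*I)
o(-1) - (2430 + 2298) = 3*(-1) - (2430 + 2298) = -3 - 1*4728 = -3 - 4728 = -4731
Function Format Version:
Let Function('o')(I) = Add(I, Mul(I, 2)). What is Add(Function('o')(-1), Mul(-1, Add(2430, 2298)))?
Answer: -4731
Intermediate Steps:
Function('o')(I) = Mul(3, I) (Function('o')(I) = Add(I, Mul(2, I)) = Mul(3, I))
Add(Function('o')(-1), Mul(-1, Add(2430, 2298))) = Add(Mul(3, -1), Mul(-1, Add(2430, 2298))) = Add(-3, Mul(-1, 4728)) = Add(-3, -4728) = -4731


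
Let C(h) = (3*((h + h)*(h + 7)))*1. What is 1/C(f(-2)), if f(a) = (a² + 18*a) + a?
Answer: 1/5508 ≈ 0.00018155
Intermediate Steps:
f(a) = a² + 19*a
C(h) = 6*h*(7 + h) (C(h) = (3*((2*h)*(7 + h)))*1 = (3*(2*h*(7 + h)))*1 = (6*h*(7 + h))*1 = 6*h*(7 + h))
1/C(f(-2)) = 1/(6*(-2*(19 - 2))*(7 - 2*(19 - 2))) = 1/(6*(-2*17)*(7 - 2*17)) = 1/(6*(-34)*(7 - 34)) = 1/(6*(-34)*(-27)) = 1/5508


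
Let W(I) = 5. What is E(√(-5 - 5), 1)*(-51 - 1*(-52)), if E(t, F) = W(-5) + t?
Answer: 5 + I*√10 ≈ 5.0 + 3.1623*I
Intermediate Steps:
E(t, F) = 5 + t
E(√(-5 - 5), 1)*(-51 - 1*(-52)) = (5 + √(-5 - 5))*(-51 - 1*(-52)) = (5 + √(-10))*(-51 + 52) = (5 + I*√10)*1 = 5 + I*√10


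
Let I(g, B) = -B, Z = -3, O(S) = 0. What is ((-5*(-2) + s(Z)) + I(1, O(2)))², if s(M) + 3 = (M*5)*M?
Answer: 2704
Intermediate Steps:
s(M) = -3 + 5*M² (s(M) = -3 + (M*5)*M = -3 + (5*M)*M = -3 + 5*M²)
((-5*(-2) + s(Z)) + I(1, O(2)))² = ((-5*(-2) + (-3 + 5*(-3)²)) - 1*0)² = ((10 + (-3 + 5*9)) + 0)² = ((10 + (-3 + 45)) + 0)² = ((10 + 42) + 0)² = (52 + 0)² = 52² = 2704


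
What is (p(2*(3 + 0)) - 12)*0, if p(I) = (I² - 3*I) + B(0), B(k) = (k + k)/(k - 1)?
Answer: 0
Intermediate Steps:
B(k) = 2*k/(-1 + k) (B(k) = (2*k)/(-1 + k) = 2*k/(-1 + k))
p(I) = I² - 3*I (p(I) = (I² - 3*I) + 2*0/(-1 + 0) = (I² - 3*I) + 2*0/(-1) = (I² - 3*I) + 2*0*(-1) = (I² - 3*I) + 0 = I² - 3*I)
(p(2*(3 + 0)) - 12)*0 = ((2*(3 + 0))*(-3 + 2*(3 + 0)) - 12)*0 = ((2*3)*(-3 + 2*3) - 12)*0 = (6*(-3 + 6) - 12)*0 = (6*3 - 12)*0 = (18 - 12)*0 = 6*0 = 0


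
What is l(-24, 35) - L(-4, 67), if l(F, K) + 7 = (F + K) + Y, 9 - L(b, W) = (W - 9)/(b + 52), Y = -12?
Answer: -379/24 ≈ -15.792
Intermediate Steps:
L(b, W) = 9 - (-9 + W)/(52 + b) (L(b, W) = 9 - (W - 9)/(b + 52) = 9 - (-9 + W)/(52 + b))
l(F, K) = -19 + F + K (l(F, K) = -7 + ((F + K) - 12) = -7 + (-12 + F + K) = -19 + F + K)
l(-24, 35) - L(-4, 67) = (-19 - 24 + 35) - (477 - 1*67 + 9*(-4))/(52 - 4) = -8 - (477 - 67 - 36)/48 = -8 - 374/48 = -8 - 1*187/24 = -8 - 187/24 = -379/24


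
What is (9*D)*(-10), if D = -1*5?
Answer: 450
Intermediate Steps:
D = -5
(9*D)*(-10) = (9*(-5))*(-10) = -45*(-10) = 450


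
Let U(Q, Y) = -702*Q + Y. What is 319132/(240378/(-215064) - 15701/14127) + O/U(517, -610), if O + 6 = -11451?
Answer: -6527564082547437571/45594745083320 ≈ -1.4316e+5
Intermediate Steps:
O = -11457 (O = -6 - 11451 = -11457)
U(Q, Y) = Y - 702*Q
319132/(240378/(-215064) - 15701/14127) + O/U(517, -610) = 319132/(240378/(-215064) - 15701/14127) - 11457/(-610 - 702*517) = 319132/(240378*(-1/215064) - 15701*1/14127) - 11457/(-610 - 362934) = 319132/(-40063/35844 - 15701/14127) - 11457/(-363544) = 319132/(-125417405/56263132) - 11457*(-1/363544) = 319132*(-56263132/125417405) + 11457/363544 = -17955365841424/125417405 + 11457/363544 = -6527564082547437571/45594745083320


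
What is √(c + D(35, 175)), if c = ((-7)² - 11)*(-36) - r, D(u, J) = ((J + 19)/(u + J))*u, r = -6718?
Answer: √48441/3 ≈ 73.364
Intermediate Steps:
D(u, J) = u*(19 + J)/(J + u) (D(u, J) = ((19 + J)/(J + u))*u = u*(19 + J)/(J + u))
c = 5350 (c = ((-7)² - 11)*(-36) - 1*(-6718) = (49 - 11)*(-36) + 6718 = 38*(-36) + 6718 = -1368 + 6718 = 5350)
√(c + D(35, 175)) = √(5350 + 35*(19 + 175)/(175 + 35)) = √(5350 + 35*194/210) = √(5350 + 35*(1/210)*194) = √(5350 + 97/3) = √(16147/3) = √48441/3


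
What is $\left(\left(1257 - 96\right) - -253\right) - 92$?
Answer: $1322$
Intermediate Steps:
$\left(\left(1257 - 96\right) - -253\right) - 92 = \left(1161 + \left(-356 + 609\right)\right) - 92 = \left(1161 + 253\right) - 92 = 1414 - 92 = 1322$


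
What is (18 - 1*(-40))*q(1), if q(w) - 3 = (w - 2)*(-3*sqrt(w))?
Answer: 348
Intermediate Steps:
q(w) = 3 - 3*sqrt(w)*(-2 + w) (q(w) = 3 + (w - 2)*(-3*sqrt(w)) = 3 + (-2 + w)*(-3*sqrt(w)) = 3 - 3*sqrt(w)*(-2 + w))
(18 - 1*(-40))*q(1) = (18 - 1*(-40))*(3 - 3*1**(3/2) + 6*sqrt(1)) = (18 + 40)*(3 - 3*1 + 6*1) = 58*(3 - 3 + 6) = 58*6 = 348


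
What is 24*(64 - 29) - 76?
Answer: 764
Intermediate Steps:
24*(64 - 29) - 76 = 24*35 - 76 = 840 - 76 = 764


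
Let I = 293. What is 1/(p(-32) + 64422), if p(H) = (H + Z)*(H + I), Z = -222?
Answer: -1/1872 ≈ -0.00053419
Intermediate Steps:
p(H) = (-222 + H)*(293 + H) (p(H) = (H - 222)*(H + 293) = (-222 + H)*(293 + H))
1/(p(-32) + 64422) = 1/((-65046 + (-32)² + 71*(-32)) + 64422) = 1/((-65046 + 1024 - 2272) + 64422) = 1/(-66294 + 64422) = 1/(-1872) = -1/1872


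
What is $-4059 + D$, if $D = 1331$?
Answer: $-2728$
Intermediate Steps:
$-4059 + D = -4059 + 1331 = -2728$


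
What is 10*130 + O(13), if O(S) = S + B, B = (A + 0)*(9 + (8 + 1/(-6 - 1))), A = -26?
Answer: 6123/7 ≈ 874.71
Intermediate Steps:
B = -3068/7 (B = (-26 + 0)*(9 + (8 + 1/(-6 - 1))) = -26*(9 + (8 + 1/(-7))) = -26*(9 + (8 - ⅐)) = -26*(9 + 55/7) = -26*118/7 = -3068/7 ≈ -438.29)
O(S) = -3068/7 + S (O(S) = S - 3068/7 = -3068/7 + S)
10*130 + O(13) = 10*130 + (-3068/7 + 13) = 1300 - 2977/7 = 6123/7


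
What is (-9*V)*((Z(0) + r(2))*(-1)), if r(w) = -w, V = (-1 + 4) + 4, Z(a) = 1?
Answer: -63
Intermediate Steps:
V = 7 (V = 3 + 4 = 7)
(-9*V)*((Z(0) + r(2))*(-1)) = (-9*7)*((1 - 1*2)*(-1)) = -63*(1 - 2)*(-1) = -(-63)*(-1) = -63*1 = -63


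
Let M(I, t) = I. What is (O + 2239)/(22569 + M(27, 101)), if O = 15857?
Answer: 1508/1883 ≈ 0.80085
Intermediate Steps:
(O + 2239)/(22569 + M(27, 101)) = (15857 + 2239)/(22569 + 27) = 18096/22596 = 18096*(1/22596) = 1508/1883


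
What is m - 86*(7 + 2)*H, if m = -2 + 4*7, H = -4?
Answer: 3122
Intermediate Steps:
m = 26 (m = -2 + 28 = 26)
m - 86*(7 + 2)*H = 26 - 86*(7 + 2)*(-4) = 26 - 774*(-4) = 26 - 86*(-36) = 26 + 3096 = 3122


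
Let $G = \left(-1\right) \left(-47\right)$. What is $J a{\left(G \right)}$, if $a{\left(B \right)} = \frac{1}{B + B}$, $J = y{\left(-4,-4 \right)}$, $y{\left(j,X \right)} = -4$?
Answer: $- \frac{2}{47} \approx -0.042553$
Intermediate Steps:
$G = 47$
$J = -4$
$a{\left(B \right)} = \frac{1}{2 B}$
$J a{\left(G \right)} = - 4 \frac{1}{2 \cdot 47} = - 4 \cdot \frac{1}{2} \cdot \frac{1}{47} = \left(-4\right) \frac{1}{94} = - \frac{2}{47}$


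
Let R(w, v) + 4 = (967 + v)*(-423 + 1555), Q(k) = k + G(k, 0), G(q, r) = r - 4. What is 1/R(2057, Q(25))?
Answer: 1/1118412 ≈ 8.9413e-7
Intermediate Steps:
G(q, r) = -4 + r
Q(k) = -4 + k (Q(k) = k + (-4 + 0) = k - 4 = -4 + k)
R(w, v) = 1094640 + 1132*v (R(w, v) = -4 + (967 + v)*(-423 + 1555) = -4 + (967 + v)*1132 = -4 + (1094644 + 1132*v) = 1094640 + 1132*v)
1/R(2057, Q(25)) = 1/(1094640 + 1132*(-4 + 25)) = 1/(1094640 + 1132*21) = 1/(1094640 + 23772) = 1/1118412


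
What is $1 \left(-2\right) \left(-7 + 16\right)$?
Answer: $-18$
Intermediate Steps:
$1 \left(-2\right) \left(-7 + 16\right) = \left(-2\right) 9 = -18$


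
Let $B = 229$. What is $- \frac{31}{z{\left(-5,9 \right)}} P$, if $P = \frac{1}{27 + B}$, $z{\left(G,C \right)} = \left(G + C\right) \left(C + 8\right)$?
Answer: $- \frac{31}{17408} \approx -0.0017808$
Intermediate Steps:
$z{\left(G,C \right)} = \left(8 + C\right) \left(C + G\right)$ ($z{\left(G,C \right)} = \left(C + G\right) \left(8 + C\right) = \left(8 + C\right) \left(C + G\right)$)
$P = \frac{1}{256}$ ($P = \frac{1}{27 + 229} = \frac{1}{256} \approx 0.0039063$)
$- \frac{31}{z{\left(-5,9 \right)}} P = - \frac{31}{9^{2} + 8 \cdot 9 + 8 \left(-5\right) + 9 \left(-5\right)} \frac{1}{256} = - \frac{31}{81 + 72 - 40 - 45} \cdot \frac{1}{256} = - \frac{31}{68} \cdot \frac{1}{256} = \left(-31\right) \frac{1}{68} \cdot \frac{1}{256} = \left(- \frac{31}{68}\right) \frac{1}{256} = - \frac{31}{17408}$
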